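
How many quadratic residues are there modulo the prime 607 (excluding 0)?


For prime p, the number of non-zero quadratic residues is (p-1)/2.
= (607-1)/2
= 303

303


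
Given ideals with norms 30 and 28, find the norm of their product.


N(IJ) = N(I) * N(J)
= 30 * 28
= 840

840


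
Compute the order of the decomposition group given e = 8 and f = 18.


|D_P| = e * f
= 8 * 18
= 144

144


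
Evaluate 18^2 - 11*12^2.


x^2 - d*y^2
= 18^2 - 11*12^2
= 324 - 1584
= -1260

-1260


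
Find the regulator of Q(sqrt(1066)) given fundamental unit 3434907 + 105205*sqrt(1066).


epsilon = 3434907 + 105205*sqrt(1066)
= 6.8698e+06
R = ln(6.8698e+06)
= 15.7426

15.7426


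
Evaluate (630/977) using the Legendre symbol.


p = 977 is prime, so compute (630/977) with the reciprocity algorithm (Jacobi-symbol steps: pull out 2s via (2/n), flip via reciprocity, reduce):
  pull out 2: (2/977) = +1  (since 977 mod 8 = 1)
  reciprocity: (315/977) -> +(977/315)
  reduce: (32/315)
  pull out 2: (2/315) = -1  (since 315 mod 8 = 3)
  pull out 2: (2/315) = -1  (since 315 mod 8 = 3)
  pull out 2: (2/315) = -1  (since 315 mod 8 = 3)
  pull out 2: (2/315) = -1  (since 315 mod 8 = 3)
  pull out 2: (2/315) = -1  (since 315 mod 8 = 3)
  (1/315) = 1
Product of signs = -1
(630/977) = -1

-1


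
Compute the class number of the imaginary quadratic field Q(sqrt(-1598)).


K = Q(sqrt(-1598)). d mod 4 = 2, so D = disc(K) = 4d = -6392
h(K) equals the number of primitive reduced positive-definite forms (a, b, c) = a*x^2 + b*x*y + c*y^2 with b^2 - 4ac = D,
where reduced means |b| <= a <= c, with b >= 0 whenever |b| = a or a = c, and primitive means gcd(a, b, c) = 1.
Reduced forces 3a^2 <= |D| = 6392, so 1 <= a <= 46; b must have the parity of D, and c = (b^2 - D)/(4a) must be an integer >= a.
Enumerate a = 1..46, b in [-a, a]:
  a=1: (1, 0, 1598)  [1]
  a=2: (2, 0, 799)  [1]
  a=3: (3, -2, 533), (3, 2, 533)  [2]
  a=4..5: none
  a=6: (6, -4, 267), (6, 4, 267)  [2]
  a=7..8: none
  a=9: (9, -4, 178), (9, 4, 178)  [2]
  a=10..12: none
  a=13: (13, -2, 123), (13, 2, 123)  [2]
  a=14..16: none
  a=17: (17, 0, 94)  [1]
  a=18: (18, -4, 89), (18, 4, 89)  [2]
  a=19: (19, -12, 86), (19, 12, 86)  [2]
  a=20..22: none
  a=23: (23, -18, 73), (23, 18, 73)  [2]
  a=24..25: none
  a=26: (26, -24, 67), (26, 24, 67)  [2]
  a=27: (27, -14, 61), (27, 14, 61)  [2]
  a=28..30: none
  a=31: (31, -26, 57), (31, 26, 57)  [2]
  a=32..33: none
  a=34: (34, 0, 47)  [1]
  a=35..36: none
  a=37: (37, -34, 51), (37, 34, 51)  [2]
  a=38: (38, -12, 43), (38, 12, 43)  [2]
  a=39: (39, -28, 46), (39, -2, 41), (39, 2, 41), (39, 28, 46)  [4]
  a=40..46: none
Total reduced forms: 1 + 1 + 2 + 2 + 2 + 2 + 1 + 2 + 2 + 2 + 2 + 2 + 2 + 1 + 2 + 2 + 4 = 32
h = 32

32


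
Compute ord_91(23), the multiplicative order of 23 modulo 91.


We want ord_91(23), the smallest k >= 1 with 23^k = 1 mod 91.
n = 91 = 7 * 13, phi(91) = 72; the order divides phi(n).
Divisors of 72: 1, 2, 3, 4, 6, 8, 9, 12, 18, 24, 36, 72
Repeated squaring mod 91: 23^1 = 23, 23^2 = 74, 23^4 = 16, 23^8 = 74, 23^16 = 16, 23^32 = 74, 23^64 = 16
Test divisors in increasing order:
  k=1: 23^1 = 23 mod 91
  k=2: 23^2 = 74 mod 91
  k=3: 23^3 = 74 * 23 = 64 mod 91
  k=4: 23^4 = 16 mod 91
  k=6: 23^6 = 16 * 74 = 1 mod 91  <- first divisor giving 1
Order = 6

6


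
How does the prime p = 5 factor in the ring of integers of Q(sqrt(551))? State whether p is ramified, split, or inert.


K = Q(sqrt(551)). Since d mod 4 = 3, disc(K) = 2204.
Check p | disc: 2204 mod 5 = 4.
p does not divide disc. Compute Legendre symbol (d/p):
1^((5-1)/2) mod 5 = 1
(d/p) = 1, so p splits: (p) = P*P' with e=1, f=1, g=2.
Therefore p is split.

split


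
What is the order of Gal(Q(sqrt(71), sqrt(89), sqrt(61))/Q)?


The 3 square roots of distinct primes are multiplicatively independent over Q,
so [K:Q] = 2^3 and Gal(K/Q) is isomorphic to (Z/2Z)^3.
|Gal| = 2^3 = 8

8


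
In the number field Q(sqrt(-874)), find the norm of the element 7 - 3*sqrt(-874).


N(a + b*sqrt(d)) = a^2 - d*b^2
= (7)^2 - (-874)*(-3)^2
= 49 + 7866
= 7915

7915


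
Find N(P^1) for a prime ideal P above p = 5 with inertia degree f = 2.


N(P^a) = p^(a*f)
= 5^(1*2)
= 5^2
= 25

25


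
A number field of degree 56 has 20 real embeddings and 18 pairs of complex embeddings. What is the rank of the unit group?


By Dirichlet's unit theorem:
rank = r1 + r2 - 1
= 20 + 18 - 1
= 37

37


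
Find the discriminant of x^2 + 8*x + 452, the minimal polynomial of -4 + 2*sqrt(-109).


The element -4 + 2*sqrt(-109) has minimal polynomial:
x^2 + 8*x + 452
Discriminant = (8)^2 - 4*(452)
= 64 - 1808
= -1744

-1744


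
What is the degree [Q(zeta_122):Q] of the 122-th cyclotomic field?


The degree equals Euler's totient phi(122).
122 = 2 * 61
phi(122) = 60

60


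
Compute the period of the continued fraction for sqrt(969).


Run the CF algorithm for sqrt(969).
a_0 = floor(sqrt(969)) = 31; set m_0=0, q_0=1.
Recurrence: m' = q*a - m,  q' = (d - m'^2)/q,  a' = floor((a_0 + m')/q').
  step 1: m=31, q=8, a=7
  step 2: m=25, q=43, a=1
  step 3: m=18, q=15, a=3
  step 4: m=27, q=16, a=3
  step 5: m=21, q=33, a=1
  step 6: m=12, q=25, a=1
  step 7: m=13, q=32, a=1
  step 8: m=19, q=19, a=2
  step 9: m=19, q=32, a=1
  step 10: m=13, q=25, a=1
  step 11: m=12, q=33, a=1
  step 12: m=21, q=16, a=3
  step 13: m=27, q=15, a=3
  step 14: m=18, q=43, a=1
  step 15: m=25, q=8, a=7
  step 16: m=31, q=1, a=62
a_16 = 2*a_0 = 62, so the period closes here.
sqrt(969) = [31; 7, 1, 3, 3, 1, 1, 1, 2, 1, 1, 1, 3, 3, 1, 7, 62]
Period length = 16

16


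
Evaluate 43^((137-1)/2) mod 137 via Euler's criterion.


p = 137 is prime and the exponent is (p-1)/2 = 68, so by Euler's criterion 43^68 = (43/137) = +1 or -1 mod 137.
Compute by square-and-multiply:
  68 = 64 + 4 (binary 1000100)
  Repeated squaring mod 137: 43^1 = 43, 43^2 = 68, 43^4 = 103, 43^8 = 60, 43^16 = 38, 43^32 = 74, 43^64 = 133
  43^68 = 43^64 * 43^4 = 133 * 103 mod 137
    133 * 103 = 13699 = 136 mod 137
  43^68 = 136 mod 137
Result 136 = p - 1 = -1 mod 137: 43 is a quadratic non-residue mod 137. As a residue in [0, p-1] the value is 136.
43^68 mod 137 = 136

136


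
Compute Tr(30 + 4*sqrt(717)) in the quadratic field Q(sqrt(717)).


Tr(a + b*sqrt(d)) = (a + b*sqrt(d)) + (a - b*sqrt(d)) = 2a
= 2 * (30)
= 60

60


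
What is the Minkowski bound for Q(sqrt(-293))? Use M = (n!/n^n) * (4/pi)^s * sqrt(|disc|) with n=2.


d = -293, d mod 4 = 3, so disc(K) = 4d = -1172; |disc(K)| = 1172
Imaginary quadratic field, so n = 2, s = r2 = 1, r1 = 0
M = (n!/n^n) * (4/pi)^s * sqrt(|disc(K)|) = (2!/2^2) * (4/pi)^1 * sqrt(1172)
= 0.5 * 1.273240 * 34.234486
= 21.7944

21.7944


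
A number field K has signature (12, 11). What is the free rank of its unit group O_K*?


By Dirichlet's unit theorem:
rank = r1 + r2 - 1
= 12 + 11 - 1
= 22

22


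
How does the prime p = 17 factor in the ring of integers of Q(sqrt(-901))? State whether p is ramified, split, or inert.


K = Q(sqrt(-901)). Since d mod 4 = 3, disc(K) = -3604.
Check p | disc: -3604 mod 17 = 0.
p divides disc, so p ramifies: (p) = P^2 with e=2, f=1, g=1.
Therefore p is ramified.

ramified


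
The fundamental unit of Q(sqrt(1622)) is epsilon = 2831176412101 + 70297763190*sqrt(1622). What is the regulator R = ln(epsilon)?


epsilon = 2831176412101 + 70297763190*sqrt(1622)
= 5.6624e+12
R = ln(5.6624e+12)
= 29.3649

29.3649


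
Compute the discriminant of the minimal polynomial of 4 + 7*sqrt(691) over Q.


The element 4 + 7*sqrt(691) has minimal polynomial:
x^2 - 8*x - 33843
Discriminant = (-8)^2 - 4*(-33843)
= 64 + 135372
= 135436

135436


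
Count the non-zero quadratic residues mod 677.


For prime p, the number of non-zero quadratic residues is (p-1)/2.
= (677-1)/2
= 338

338


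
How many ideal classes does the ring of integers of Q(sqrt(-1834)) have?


K = Q(sqrt(-1834)). d mod 4 = 2, so D = disc(K) = 4d = -7336
h(K) equals the number of primitive reduced positive-definite forms (a, b, c) = a*x^2 + b*x*y + c*y^2 with b^2 - 4ac = D,
where reduced means |b| <= a <= c, with b >= 0 whenever |b| = a or a = c, and primitive means gcd(a, b, c) = 1.
Reduced forces 3a^2 <= |D| = 7336, so 1 <= a <= 49; b must have the parity of D, and c = (b^2 - D)/(4a) must be an integer >= a.
Enumerate a = 1..49, b in [-a, a]:
  a=1: (1, 0, 1834)  [1]
  a=2: (2, 0, 917)  [1]
  a=3..4: none
  a=5: (5, -2, 367), (5, 2, 367)  [2]
  a=6: none
  a=7: (7, 0, 262)  [1]
  a=8..9: none
  a=10: (10, -8, 185), (10, 8, 185)  [2]
  a=11: (11, -10, 169), (11, 10, 169)  [2]
  a=12: none
  a=13: (13, -10, 143), (13, 10, 143)  [2]
  a=14: (14, 0, 131)  [1]
  a=15..16: none
  a=17: (17, -12, 110), (17, 12, 110)  [2]
  a=18: none
  a=19: (19, -6, 97), (19, 6, 97)  [2]
  a=20..21: none
  a=22: (22, -12, 85), (22, 12, 85)  [2]
  a=23: (23, -22, 85), (23, 22, 85)  [2]
  a=24: none
  a=25: (25, -8, 74), (25, 8, 74)  [2]
  a=26: (26, -16, 73), (26, 16, 73)  [2]
  a=27..28: none
  a=29: (29, -28, 70), (29, 28, 70)  [2]
  a=30..33: none
  a=34: (34, -12, 55), (34, 12, 55)  [2]
  a=35: (35, -28, 58), (35, 28, 58)  [2]
  a=36: none
  a=37: (37, -8, 50), (37, 8, 50)  [2]
  a=38: (38, -32, 55), (38, 32, 55)  [2]
  a=39..42: none
  a=43: (43, -24, 46), (43, 24, 46)  [2]
  a=44..49: none
Total reduced forms: 1 + 1 + 2 + 1 + 2 + 2 + 2 + 1 + 2 + 2 + 2 + 2 + 2 + 2 + 2 + 2 + 2 + 2 + 2 + 2 = 36
h = 36

36


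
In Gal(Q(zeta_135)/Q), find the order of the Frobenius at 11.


The Frobenius at p in Gal(Q(zeta_n)/Q) = (Z/nZ)* is the class of p, so its order is ord_135(11), the smallest k >= 1 with 11^k = 1 mod 135.
n = 135 = 3^3 * 5, phi(135) = 72; the order divides phi(n).
Divisors of 72: 1, 2, 3, 4, 6, 8, 9, 12, 18, 24, 36, 72
Repeated squaring mod 135: 11^1 = 11, 11^2 = 121, 11^4 = 61, 11^8 = 76, 11^16 = 106, 11^32 = 31, 11^64 = 16
Test divisors in increasing order:
  k=1: 11^1 = 11 mod 135
  k=2: 11^2 = 121 mod 135
  k=3: 11^3 = 121 * 11 = 116 mod 135
  k=4: 11^4 = 61 mod 135
  k=6: 11^6 = 61 * 121 = 91 mod 135
  k=8: 11^8 = 76 mod 135
  k=9: 11^9 = 76 * 11 = 26 mod 135
  k=12: 11^12 = 76 * 61 = 46 mod 135
  k=18: 11^18 = 106 * 121 = 1 mod 135  <- first divisor giving 1
Order = 18

18


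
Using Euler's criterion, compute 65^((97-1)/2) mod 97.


p = 97 is prime and the exponent is (p-1)/2 = 48, so by Euler's criterion 65^48 = (65/97) = +1 or -1 mod 97.
Compute by square-and-multiply:
  48 = 32 + 16 (binary 110000)
  Repeated squaring mod 97: 65^1 = 65, 65^2 = 54, 65^4 = 6, 65^8 = 36, 65^16 = 35, 65^32 = 61
  65^48 = 65^32 * 65^16 = 61 * 35 mod 97
    61 * 35 = 2135 = 1 mod 97
  65^48 = 1 mod 97
Result 1: 65 is a quadratic residue mod 97.
65^48 mod 97 = 1

1


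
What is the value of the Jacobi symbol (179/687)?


Compute (179/687) via quadratic reciprocity:
  reciprocity: (179/687) -> -(687/179)
  reduce: (150/179)
  pull out 2: (2/179) = -1  (since 179 mod 8 = 3)
  reciprocity: (75/179) -> -(179/75)
  reduce: (29/75)
  reciprocity: (29/75) -> +(75/29)
  reduce: (17/29)
  reciprocity: (17/29) -> +(29/17)
  reduce: (12/17)
  pull out 2: (2/17) = +1  (since 17 mod 8 = 1)
  pull out 2: (2/17) = +1  (since 17 mod 8 = 1)
  reciprocity: (3/17) -> +(17/3)
  reduce: (2/3)
  pull out 2: (2/3) = -1  (since 3 mod 8 = 3)
  (1/3) = 1
Product of signs = 1

1


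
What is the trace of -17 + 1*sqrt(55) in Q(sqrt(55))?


Tr(a + b*sqrt(d)) = (a + b*sqrt(d)) + (a - b*sqrt(d)) = 2a
= 2 * (-17)
= -34

-34


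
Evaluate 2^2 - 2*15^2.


x^2 - d*y^2
= 2^2 - 2*15^2
= 4 - 450
= -446

-446


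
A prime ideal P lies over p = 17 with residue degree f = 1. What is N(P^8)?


N(P^a) = p^(a*f)
= 17^(8*1)
= 17^8
= 6975757441

6975757441


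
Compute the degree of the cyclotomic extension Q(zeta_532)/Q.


The degree equals Euler's totient phi(532).
532 = 2^2 * 7 * 19
phi(532) = 216

216


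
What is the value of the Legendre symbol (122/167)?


p = 167 is prime, so compute (122/167) with the reciprocity algorithm (Jacobi-symbol steps: pull out 2s via (2/n), flip via reciprocity, reduce):
  pull out 2: (2/167) = +1  (since 167 mod 8 = 7)
  reciprocity: (61/167) -> +(167/61)
  reduce: (45/61)
  reciprocity: (45/61) -> +(61/45)
  reduce: (16/45)
  pull out 2: (2/45) = -1  (since 45 mod 8 = 5)
  pull out 2: (2/45) = -1  (since 45 mod 8 = 5)
  pull out 2: (2/45) = -1  (since 45 mod 8 = 5)
  pull out 2: (2/45) = -1  (since 45 mod 8 = 5)
  (1/45) = 1
Product of signs = 1
(122/167) = 1

1


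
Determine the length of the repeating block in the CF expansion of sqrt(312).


Run the CF algorithm for sqrt(312).
a_0 = floor(sqrt(312)) = 17; set m_0=0, q_0=1.
Recurrence: m' = q*a - m,  q' = (d - m'^2)/q,  a' = floor((a_0 + m')/q').
  step 1: m=17, q=23, a=1
  step 2: m=6, q=12, a=1
  step 3: m=6, q=23, a=1
  step 4: m=17, q=1, a=34
a_4 = 2*a_0 = 34, so the period closes here.
sqrt(312) = [17; 1, 1, 1, 34]
Period length = 4

4


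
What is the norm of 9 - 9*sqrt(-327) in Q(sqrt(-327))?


N(a + b*sqrt(d)) = a^2 - d*b^2
= (9)^2 - (-327)*(-9)^2
= 81 + 26487
= 26568

26568


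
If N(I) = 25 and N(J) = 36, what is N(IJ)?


N(IJ) = N(I) * N(J)
= 25 * 36
= 900

900


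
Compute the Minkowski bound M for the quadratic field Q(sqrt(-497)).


d = -497, d mod 4 = 3, so disc(K) = 4d = -1988; |disc(K)| = 1988
Imaginary quadratic field, so n = 2, s = r2 = 1, r1 = 0
M = (n!/n^n) * (4/pi)^s * sqrt(|disc(K)|) = (2!/2^2) * (4/pi)^1 * sqrt(1988)
= 0.5 * 1.273240 * 44.586994
= 28.3850

28.3850


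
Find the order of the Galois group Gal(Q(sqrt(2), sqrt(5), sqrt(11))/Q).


The 3 square roots of distinct primes are multiplicatively independent over Q,
so [K:Q] = 2^3 and Gal(K/Q) is isomorphic to (Z/2Z)^3.
|Gal| = 2^3 = 8

8


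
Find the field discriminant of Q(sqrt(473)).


For K = Q(sqrt(d)) with d squarefree: disc(K) = d if d = 1 mod 4, and disc(K) = 4d if d = 2 or 3 mod 4.
Here d = 473, and d mod 4 = 1.
d = 1 mod 4 (O_K = Z[(1+sqrt(d))/2]), so disc(K) = d = 473

473


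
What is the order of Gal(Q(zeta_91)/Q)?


|Gal(Q(zeta_91)/Q)| = phi(91)
= 72

72


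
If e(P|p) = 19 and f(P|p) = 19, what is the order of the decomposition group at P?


|D_P| = e * f
= 19 * 19
= 361

361


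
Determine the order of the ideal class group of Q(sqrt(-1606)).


K = Q(sqrt(-1606)). d mod 4 = 2, so D = disc(K) = 4d = -6424
h(K) equals the number of primitive reduced positive-definite forms (a, b, c) = a*x^2 + b*x*y + c*y^2 with b^2 - 4ac = D,
where reduced means |b| <= a <= c, with b >= 0 whenever |b| = a or a = c, and primitive means gcd(a, b, c) = 1.
Reduced forces 3a^2 <= |D| = 6424, so 1 <= a <= 46; b must have the parity of D, and c = (b^2 - D)/(4a) must be an integer >= a.
Enumerate a = 1..46, b in [-a, a]:
  a=1: (1, 0, 1606)  [1]
  a=2: (2, 0, 803)  [1]
  a=3..4: none
  a=5: (5, -4, 322), (5, 4, 322)  [2]
  a=6: none
  a=7: (7, -4, 230), (7, 4, 230)  [2]
  a=8..9: none
  a=10: (10, -4, 161), (10, 4, 161)  [2]
  a=11: (11, 0, 146)  [1]
  a=12..13: none
  a=14: (14, -4, 115), (14, 4, 115)  [2]
  a=15..16: none
  a=17: (17, -6, 95), (17, 6, 95)  [2]
  a=18: none
  a=19: (19, -6, 85), (19, 6, 85)  [2]
  a=20..21: none
  a=22: (22, 0, 73)  [1]
  a=23: (23, -4, 70), (23, 4, 70)  [2]
  a=24: none
  a=25: (25, -24, 70), (25, 24, 70)  [2]
  a=26..33: none
  a=34: (34, -28, 53), (34, 28, 53)  [2]
  a=35: (35, -24, 50), (35, -4, 46), (35, 4, 46), (35, 24, 50)  [4]
  a=36..37: none
  a=38: (38, -32, 49), (38, 32, 49)  [2]
  a=39..46: none
Total reduced forms: 1 + 1 + 2 + 2 + 2 + 1 + 2 + 2 + 2 + 1 + 2 + 2 + 2 + 4 + 2 = 28
h = 28

28


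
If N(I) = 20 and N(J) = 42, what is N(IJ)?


N(IJ) = N(I) * N(J)
= 20 * 42
= 840

840


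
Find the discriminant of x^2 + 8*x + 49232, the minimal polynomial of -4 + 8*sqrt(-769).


The element -4 + 8*sqrt(-769) has minimal polynomial:
x^2 + 8*x + 49232
Discriminant = (8)^2 - 4*(49232)
= 64 - 196928
= -196864

-196864


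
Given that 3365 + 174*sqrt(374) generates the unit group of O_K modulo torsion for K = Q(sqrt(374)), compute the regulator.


epsilon = 3365 + 174*sqrt(374)
= 6729.9999
R = ln(6729.9999)
= 8.8143

8.8143


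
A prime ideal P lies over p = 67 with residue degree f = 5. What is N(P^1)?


N(P^a) = p^(a*f)
= 67^(1*5)
= 67^5
= 1350125107

1350125107


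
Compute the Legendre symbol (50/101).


p = 101 is prime, so compute (50/101) with the reciprocity algorithm (Jacobi-symbol steps: pull out 2s via (2/n), flip via reciprocity, reduce):
  pull out 2: (2/101) = -1  (since 101 mod 8 = 5)
  reciprocity: (25/101) -> +(101/25)
  reduce: (1/25)
  (1/25) = 1
Product of signs = -1
(50/101) = -1

-1


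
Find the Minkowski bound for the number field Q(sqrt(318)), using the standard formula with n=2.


d = 318, d mod 4 = 2, so disc(K) = 4d = 1272; |disc(K)| = 1272
Real quadratic field, so n = 2, s = r2 = 0, r1 = 2
M = (n!/n^n) * (4/pi)^s * sqrt(|disc(K)|) = (2!/2^2) * (4/pi)^0 * sqrt(1272)
= 0.5 * 1.000000 * 35.665109
= 17.8326

17.8326


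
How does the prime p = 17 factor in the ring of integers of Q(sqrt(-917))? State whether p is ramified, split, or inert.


K = Q(sqrt(-917)). Since d mod 4 = 3, disc(K) = -3668.
Check p | disc: -3668 mod 17 = 4.
p does not divide disc. Compute Legendre symbol (d/p):
1^((17-1)/2) mod 17 = 1
(d/p) = 1, so p splits: (p) = P*P' with e=1, f=1, g=2.
Therefore p is split.

split


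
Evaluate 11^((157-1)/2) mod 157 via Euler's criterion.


p = 157 is prime and the exponent is (p-1)/2 = 78, so by Euler's criterion 11^78 = (11/157) = +1 or -1 mod 157.
Compute by square-and-multiply:
  78 = 64 + 8 + 4 + 2 (binary 1001110)
  Repeated squaring mod 157: 11^1 = 11, 11^2 = 121, 11^4 = 40, 11^8 = 30, 11^16 = 115, 11^32 = 37, 11^64 = 113
  11^78 = 11^64 * 11^8 * 11^4 * 11^2 = 113 * 30 * 40 * 121 mod 157
    113 * 30 = 3390 = 93 mod 157
    93 * 40 = 3720 = 109 mod 157
    109 * 121 = 13189 = 1 mod 157
  11^78 = 1 mod 157
Result 1: 11 is a quadratic residue mod 157.
11^78 mod 157 = 1

1


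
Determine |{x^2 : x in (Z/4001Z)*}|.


For prime p, the number of non-zero quadratic residues is (p-1)/2.
= (4001-1)/2
= 2000

2000


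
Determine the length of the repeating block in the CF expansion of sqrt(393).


Run the CF algorithm for sqrt(393).
a_0 = floor(sqrt(393)) = 19; set m_0=0, q_0=1.
Recurrence: m' = q*a - m,  q' = (d - m'^2)/q,  a' = floor((a_0 + m')/q').
  step 1: m=19, q=32, a=1
  step 2: m=13, q=7, a=4
  step 3: m=15, q=24, a=1
  step 4: m=9, q=13, a=2
  step 5: m=17, q=8, a=4
  step 6: m=15, q=21, a=1
  step 7: m=6, q=17, a=1
  step 8: m=11, q=16, a=1
  step 9: m=5, q=23, a=1
  step 10: m=18, q=3, a=12
  step 11: m=18, q=23, a=1
  step 12: m=5, q=16, a=1
  step 13: m=11, q=17, a=1
  step 14: m=6, q=21, a=1
  step 15: m=15, q=8, a=4
  step 16: m=17, q=13, a=2
  step 17: m=9, q=24, a=1
  step 18: m=15, q=7, a=4
  step 19: m=13, q=32, a=1
  step 20: m=19, q=1, a=38
a_20 = 2*a_0 = 38, so the period closes here.
sqrt(393) = [19; 1, 4, 1, 2, 4, 1, 1, 1, 1, 12, 1, 1, 1, 1, 4, 2, 1, 4, 1, 38]
Period length = 20

20


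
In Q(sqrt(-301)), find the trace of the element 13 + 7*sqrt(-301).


Tr(a + b*sqrt(d)) = (a + b*sqrt(d)) + (a - b*sqrt(d)) = 2a
= 2 * (13)
= 26

26


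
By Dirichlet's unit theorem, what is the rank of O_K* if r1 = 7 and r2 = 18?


By Dirichlet's unit theorem:
rank = r1 + r2 - 1
= 7 + 18 - 1
= 24

24


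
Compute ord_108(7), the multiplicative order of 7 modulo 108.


We want ord_108(7), the smallest k >= 1 with 7^k = 1 mod 108.
n = 108 = 2^2 * 3^3, phi(108) = 36; the order divides phi(n).
Divisors of 36: 1, 2, 3, 4, 6, 9, 12, 18, 36
Repeated squaring mod 108: 7^1 = 7, 7^2 = 49, 7^4 = 25, 7^8 = 85, 7^16 = 97, 7^32 = 13
Test divisors in increasing order:
  k=1: 7^1 = 7 mod 108
  k=2: 7^2 = 49 mod 108
  k=3: 7^3 = 49 * 7 = 19 mod 108
  k=4: 7^4 = 25 mod 108
  k=6: 7^6 = 25 * 49 = 37 mod 108
  k=9: 7^9 = 85 * 7 = 55 mod 108
  k=12: 7^12 = 85 * 25 = 73 mod 108
  k=18: 7^18 = 97 * 49 = 1 mod 108  <- first divisor giving 1
Order = 18

18


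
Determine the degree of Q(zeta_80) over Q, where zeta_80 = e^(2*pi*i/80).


The degree equals Euler's totient phi(80).
80 = 2^4 * 5
phi(80) = 32

32


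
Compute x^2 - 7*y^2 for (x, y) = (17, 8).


x^2 - d*y^2
= 17^2 - 7*8^2
= 289 - 448
= -159

-159


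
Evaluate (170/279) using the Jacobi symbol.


Compute (170/279) via quadratic reciprocity:
  pull out 2: (2/279) = +1  (since 279 mod 8 = 7)
  reciprocity: (85/279) -> +(279/85)
  reduce: (24/85)
  pull out 2: (2/85) = -1  (since 85 mod 8 = 5)
  pull out 2: (2/85) = -1  (since 85 mod 8 = 5)
  pull out 2: (2/85) = -1  (since 85 mod 8 = 5)
  reciprocity: (3/85) -> +(85/3)
  reduce: (1/3)
  (1/3) = 1
Product of signs = -1

-1


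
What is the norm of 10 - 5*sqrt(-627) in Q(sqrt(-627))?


N(a + b*sqrt(d)) = a^2 - d*b^2
= (10)^2 - (-627)*(-5)^2
= 100 + 15675
= 15775

15775


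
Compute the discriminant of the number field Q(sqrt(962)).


For K = Q(sqrt(d)) with d squarefree: disc(K) = d if d = 1 mod 4, and disc(K) = 4d if d = 2 or 3 mod 4.
Here d = 962, and d mod 4 = 2.
d = 2 mod 4, not 1 (O_K = Z[sqrt(d)]), so disc(K) = 4d = 4 * (962) = 3848

3848


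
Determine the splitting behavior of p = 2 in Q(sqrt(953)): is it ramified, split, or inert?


K = Q(sqrt(953)). Since d mod 4 = 1, disc(K) = 953.
Check p | disc: 953 mod 2 = 1.
p=2 does not divide disc (d is 1 mod 4). 2 splits iff d = 1 mod 8.
d mod 8 = 1, so (d/2) = 1.
(d/p) = 1, so p splits: (p) = P*P' with e=1, f=1, g=2.
Therefore p is split.

split


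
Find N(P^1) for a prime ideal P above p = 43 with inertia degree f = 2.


N(P^a) = p^(a*f)
= 43^(1*2)
= 43^2
= 1849

1849


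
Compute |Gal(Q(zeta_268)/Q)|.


|Gal(Q(zeta_268)/Q)| = phi(268)
= 132

132


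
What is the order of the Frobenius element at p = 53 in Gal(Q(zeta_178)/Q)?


The Frobenius at p in Gal(Q(zeta_n)/Q) = (Z/nZ)* is the class of p, so its order is ord_178(53), the smallest k >= 1 with 53^k = 1 mod 178.
n = 178 = 2 * 89, phi(178) = 88; the order divides phi(n).
Divisors of 88: 1, 2, 4, 8, 11, 22, 44, 88
Repeated squaring mod 178: 53^1 = 53, 53^2 = 139, 53^4 = 97, 53^8 = 153, 53^16 = 91, 53^32 = 93, 53^64 = 105
Test divisors in increasing order:
  k=1: 53^1 = 53 mod 178
  k=2: 53^2 = 139 mod 178
  k=4: 53^4 = 97 mod 178
  k=8: 53^8 = 153 mod 178
  k=11: 53^11 = 153 * 139 * 53 = 55 mod 178
  k=22: 53^22 = 91 * 97 * 139 = 177 mod 178
  k=44: 53^44 = 93 * 153 * 97 = 1 mod 178  <- first divisor giving 1
Order = 44

44


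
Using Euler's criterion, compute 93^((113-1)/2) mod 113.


p = 113 is prime and the exponent is (p-1)/2 = 56, so by Euler's criterion 93^56 = (93/113) = +1 or -1 mod 113.
Compute by square-and-multiply:
  56 = 32 + 16 + 8 (binary 111000)
  Repeated squaring mod 113: 93^1 = 93, 93^2 = 61, 93^4 = 105, 93^8 = 64, 93^16 = 28, 93^32 = 106
  93^56 = 93^32 * 93^16 * 93^8 = 106 * 28 * 64 mod 113
    106 * 28 = 2968 = 30 mod 113
    30 * 64 = 1920 = 112 mod 113
  93^56 = 112 mod 113
Result 112 = p - 1 = -1 mod 113: 93 is a quadratic non-residue mod 113. As a residue in [0, p-1] the value is 112.
93^56 mod 113 = 112

112


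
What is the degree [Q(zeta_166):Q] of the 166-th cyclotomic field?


The degree equals Euler's totient phi(166).
166 = 2 * 83
phi(166) = 82

82


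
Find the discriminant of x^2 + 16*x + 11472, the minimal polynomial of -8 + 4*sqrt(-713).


The element -8 + 4*sqrt(-713) has minimal polynomial:
x^2 + 16*x + 11472
Discriminant = (16)^2 - 4*(11472)
= 256 - 45888
= -45632

-45632


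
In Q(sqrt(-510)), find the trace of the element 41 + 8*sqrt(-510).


Tr(a + b*sqrt(d)) = (a + b*sqrt(d)) + (a - b*sqrt(d)) = 2a
= 2 * (41)
= 82

82


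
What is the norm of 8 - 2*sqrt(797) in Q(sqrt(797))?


N(a + b*sqrt(d)) = a^2 - d*b^2
= (8)^2 - (797)*(-2)^2
= 64 - 3188
= -3124

-3124


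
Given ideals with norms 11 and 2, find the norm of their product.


N(IJ) = N(I) * N(J)
= 11 * 2
= 22

22


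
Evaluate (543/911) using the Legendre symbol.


p = 911 is prime, so compute (543/911) with the reciprocity algorithm (Jacobi-symbol steps: pull out 2s via (2/n), flip via reciprocity, reduce):
  reciprocity: (543/911) -> -(911/543)
  reduce: (368/543)
  pull out 2: (2/543) = +1  (since 543 mod 8 = 7)
  pull out 2: (2/543) = +1  (since 543 mod 8 = 7)
  pull out 2: (2/543) = +1  (since 543 mod 8 = 7)
  pull out 2: (2/543) = +1  (since 543 mod 8 = 7)
  reciprocity: (23/543) -> -(543/23)
  reduce: (14/23)
  pull out 2: (2/23) = +1  (since 23 mod 8 = 7)
  reciprocity: (7/23) -> -(23/7)
  reduce: (2/7)
  pull out 2: (2/7) = +1  (since 7 mod 8 = 7)
  (1/7) = 1
Product of signs = -1
(543/911) = -1

-1


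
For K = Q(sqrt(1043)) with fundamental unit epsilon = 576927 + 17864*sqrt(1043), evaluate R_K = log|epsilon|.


epsilon = 576927 + 17864*sqrt(1043)
= 1.1539e+06
R = ln(1.1539e+06)
= 13.9586

13.9586


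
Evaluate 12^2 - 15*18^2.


x^2 - d*y^2
= 12^2 - 15*18^2
= 144 - 4860
= -4716

-4716


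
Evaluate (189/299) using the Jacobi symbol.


Compute (189/299) via quadratic reciprocity:
  reciprocity: (189/299) -> +(299/189)
  reduce: (110/189)
  pull out 2: (2/189) = -1  (since 189 mod 8 = 5)
  reciprocity: (55/189) -> +(189/55)
  reduce: (24/55)
  pull out 2: (2/55) = +1  (since 55 mod 8 = 7)
  pull out 2: (2/55) = +1  (since 55 mod 8 = 7)
  pull out 2: (2/55) = +1  (since 55 mod 8 = 7)
  reciprocity: (3/55) -> -(55/3)
  reduce: (1/3)
  (1/3) = 1
Product of signs = 1

1


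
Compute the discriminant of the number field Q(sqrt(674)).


For K = Q(sqrt(d)) with d squarefree: disc(K) = d if d = 1 mod 4, and disc(K) = 4d if d = 2 or 3 mod 4.
Here d = 674, and d mod 4 = 2.
d = 2 mod 4, not 1 (O_K = Z[sqrt(d)]), so disc(K) = 4d = 4 * (674) = 2696

2696


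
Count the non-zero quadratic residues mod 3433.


For prime p, the number of non-zero quadratic residues is (p-1)/2.
= (3433-1)/2
= 1716

1716


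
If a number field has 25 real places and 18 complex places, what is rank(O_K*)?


By Dirichlet's unit theorem:
rank = r1 + r2 - 1
= 25 + 18 - 1
= 42

42


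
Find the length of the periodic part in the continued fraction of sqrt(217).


Run the CF algorithm for sqrt(217).
a_0 = floor(sqrt(217)) = 14; set m_0=0, q_0=1.
Recurrence: m' = q*a - m,  q' = (d - m'^2)/q,  a' = floor((a_0 + m')/q').
  step 1: m=14, q=21, a=1
  step 2: m=7, q=8, a=2
  step 3: m=9, q=17, a=1
  step 4: m=8, q=9, a=2
  step 5: m=10, q=13, a=1
  step 6: m=3, q=16, a=1
  step 7: m=13, q=3, a=9
  step 8: m=14, q=7, a=4
  step 9: m=14, q=3, a=9
  step 10: m=13, q=16, a=1
  step 11: m=3, q=13, a=1
  step 12: m=10, q=9, a=2
  step 13: m=8, q=17, a=1
  step 14: m=9, q=8, a=2
  step 15: m=7, q=21, a=1
  step 16: m=14, q=1, a=28
a_16 = 2*a_0 = 28, so the period closes here.
sqrt(217) = [14; 1, 2, 1, 2, 1, 1, 9, 4, 9, 1, 1, 2, 1, 2, 1, 28]
Period length = 16

16


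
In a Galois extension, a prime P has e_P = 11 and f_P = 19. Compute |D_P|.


|D_P| = e * f
= 11 * 19
= 209

209


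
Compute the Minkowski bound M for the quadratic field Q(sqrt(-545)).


d = -545, d mod 4 = 3, so disc(K) = 4d = -2180; |disc(K)| = 2180
Imaginary quadratic field, so n = 2, s = r2 = 1, r1 = 0
M = (n!/n^n) * (4/pi)^s * sqrt(|disc(K)|) = (2!/2^2) * (4/pi)^1 * sqrt(2180)
= 0.5 * 1.273240 * 46.690470
= 29.7241

29.7241


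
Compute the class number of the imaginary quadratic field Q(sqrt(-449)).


K = Q(sqrt(-449)). d mod 4 = 3, so D = disc(K) = 4d = -1796
h(K) equals the number of primitive reduced positive-definite forms (a, b, c) = a*x^2 + b*x*y + c*y^2 with b^2 - 4ac = D,
where reduced means |b| <= a <= c, with b >= 0 whenever |b| = a or a = c, and primitive means gcd(a, b, c) = 1.
Reduced forces 3a^2 <= |D| = 1796, so 1 <= a <= 24; b must have the parity of D, and c = (b^2 - D)/(4a) must be an integer >= a.
Enumerate a = 1..24, b in [-a, a]:
  a=1: (1, 0, 449)  [1]
  a=2: (2, 2, 225)  [1]
  a=3: (3, -2, 150), (3, 2, 150)  [2]
  a=4: none
  a=5: (5, -2, 90), (5, 2, 90)  [2]
  a=6: (6, -2, 75), (6, 2, 75)  [2]
  a=7..8: none
  a=9: (9, -2, 50), (9, 2, 50)  [2]
  a=10: (10, -2, 45), (10, 2, 45)  [2]
  a=11..14: none
  a=15: (15, -8, 31), (15, -2, 30), (15, 2, 30), (15, 8, 31)  [4]
  a=16..17: none
  a=18: (18, -2, 25), (18, 2, 25)  [2]
  a=19: (19, -16, 27), (19, 16, 27)  [2]
  a=20..24: none
Total reduced forms: 1 + 1 + 2 + 2 + 2 + 2 + 2 + 4 + 2 + 2 = 20
h = 20

20


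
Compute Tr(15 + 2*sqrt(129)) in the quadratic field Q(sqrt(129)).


Tr(a + b*sqrt(d)) = (a + b*sqrt(d)) + (a - b*sqrt(d)) = 2a
= 2 * (15)
= 30

30


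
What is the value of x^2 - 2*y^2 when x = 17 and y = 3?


x^2 - d*y^2
= 17^2 - 2*3^2
= 289 - 18
= 271

271


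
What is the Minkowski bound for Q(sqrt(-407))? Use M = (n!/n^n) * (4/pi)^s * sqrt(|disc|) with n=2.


d = -407, d mod 4 = 1, so disc(K) = d = -407; |disc(K)| = 407
Imaginary quadratic field, so n = 2, s = r2 = 1, r1 = 0
M = (n!/n^n) * (4/pi)^s * sqrt(|disc(K)|) = (2!/2^2) * (4/pi)^1 * sqrt(407)
= 0.5 * 1.273240 * 20.174241
= 12.8433

12.8433


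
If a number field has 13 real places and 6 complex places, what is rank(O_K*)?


By Dirichlet's unit theorem:
rank = r1 + r2 - 1
= 13 + 6 - 1
= 18

18


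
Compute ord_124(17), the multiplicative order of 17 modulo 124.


We want ord_124(17), the smallest k >= 1 with 17^k = 1 mod 124.
n = 124 = 2^2 * 31, phi(124) = 60; the order divides phi(n).
Divisors of 60: 1, 2, 3, 4, 5, 6, 10, 12, 15, 20, 30, 60
Repeated squaring mod 124: 17^1 = 17, 17^2 = 41, 17^4 = 69, 17^8 = 49, 17^16 = 45, 17^32 = 41
Test divisors in increasing order:
  k=1: 17^1 = 17 mod 124
  k=2: 17^2 = 41 mod 124
  k=3: 17^3 = 41 * 17 = 77 mod 124
  k=4: 17^4 = 69 mod 124
  k=5: 17^5 = 69 * 17 = 57 mod 124
  k=6: 17^6 = 69 * 41 = 101 mod 124
  k=10: 17^10 = 49 * 41 = 25 mod 124
  k=12: 17^12 = 49 * 69 = 33 mod 124
  k=15: 17^15 = 49 * 69 * 41 * 17 = 61 mod 124
  k=20: 17^20 = 45 * 69 = 5 mod 124
  k=30: 17^30 = 45 * 49 * 69 * 41 = 1 mod 124  <- first divisor giving 1
Order = 30

30


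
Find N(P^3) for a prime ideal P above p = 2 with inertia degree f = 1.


N(P^a) = p^(a*f)
= 2^(3*1)
= 2^3
= 8

8


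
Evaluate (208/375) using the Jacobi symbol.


Compute (208/375) via quadratic reciprocity:
  pull out 2: (2/375) = +1  (since 375 mod 8 = 7)
  pull out 2: (2/375) = +1  (since 375 mod 8 = 7)
  pull out 2: (2/375) = +1  (since 375 mod 8 = 7)
  pull out 2: (2/375) = +1  (since 375 mod 8 = 7)
  reciprocity: (13/375) -> +(375/13)
  reduce: (11/13)
  reciprocity: (11/13) -> +(13/11)
  reduce: (2/11)
  pull out 2: (2/11) = -1  (since 11 mod 8 = 3)
  (1/11) = 1
Product of signs = -1

-1


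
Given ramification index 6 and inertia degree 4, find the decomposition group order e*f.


|D_P| = e * f
= 6 * 4
= 24

24


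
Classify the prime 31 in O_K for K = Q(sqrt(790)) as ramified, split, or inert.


K = Q(sqrt(790)). Since d mod 4 = 2, disc(K) = 3160.
Check p | disc: 3160 mod 31 = 29.
p does not divide disc. Compute Legendre symbol (d/p):
15^((31-1)/2) mod 31 = -1
(d/p) = -1, so p is inert: (p) stays prime with e=1, f=2, g=1.
Therefore p is inert.

inert


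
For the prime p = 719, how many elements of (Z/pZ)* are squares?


For prime p, the number of non-zero quadratic residues is (p-1)/2.
= (719-1)/2
= 359

359


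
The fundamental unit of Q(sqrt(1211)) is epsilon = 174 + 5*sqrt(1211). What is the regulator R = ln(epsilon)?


epsilon = 174 + 5*sqrt(1211)
= 347.9971
R = ln(347.9971)
= 5.8522

5.8522


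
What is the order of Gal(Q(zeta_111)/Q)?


|Gal(Q(zeta_111)/Q)| = phi(111)
= 72

72


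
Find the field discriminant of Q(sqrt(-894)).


For K = Q(sqrt(d)) with d squarefree: disc(K) = d if d = 1 mod 4, and disc(K) = 4d if d = 2 or 3 mod 4.
Here d = -894, and d mod 4 = 2.
d = 2 mod 4, not 1 (O_K = Z[sqrt(d)]), so disc(K) = 4d = 4 * (-894) = -3576

-3576


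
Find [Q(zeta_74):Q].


The degree equals Euler's totient phi(74).
74 = 2 * 37
phi(74) = 36

36


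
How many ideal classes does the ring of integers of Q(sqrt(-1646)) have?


K = Q(sqrt(-1646)). d mod 4 = 2, so D = disc(K) = 4d = -6584
h(K) equals the number of primitive reduced positive-definite forms (a, b, c) = a*x^2 + b*x*y + c*y^2 with b^2 - 4ac = D,
where reduced means |b| <= a <= c, with b >= 0 whenever |b| = a or a = c, and primitive means gcd(a, b, c) = 1.
Reduced forces 3a^2 <= |D| = 6584, so 1 <= a <= 46; b must have the parity of D, and c = (b^2 - D)/(4a) must be an integer >= a.
Enumerate a = 1..46, b in [-a, a]:
  a=1: (1, 0, 1646)  [1]
  a=2: (2, 0, 823)  [1]
  a=3: (3, -2, 549), (3, 2, 549)  [2]
  a=4: none
  a=5: (5, -4, 330), (5, 4, 330)  [2]
  a=6: (6, -4, 275), (6, 4, 275)  [2]
  a=7..8: none
  a=9: (9, -2, 183), (9, 2, 183)  [2]
  a=10: (10, -4, 165), (10, 4, 165)  [2]
  a=11: (11, -4, 150), (11, 4, 150)  [2]
  a=12..14: none
  a=15: (15, -14, 113), (15, -4, 110), (15, 4, 110), (15, 14, 113)  [4]
  a=16..17: none
  a=18: (18, -16, 95), (18, 16, 95)  [2]
  a=19: (19, -16, 90), (19, 16, 90)  [2]
  a=20..21: none
  a=22: (22, -4, 75), (22, 4, 75)  [2]
  a=23..24: none
  a=25: (25, -4, 66), (25, 4, 66)  [2]
  a=26: none
  a=27: (27, -2, 61), (27, 2, 61)  [2]
  a=28: none
  a=29: (29, -12, 58), (29, 12, 58)  [2]
  a=30: (30, -16, 57), (30, -4, 55), (30, 4, 55), (30, 16, 57)  [4]
  a=31: (31, -22, 57), (31, 22, 57)  [2]
  a=32: none
  a=33: (33, -26, 55), (33, -4, 50), (33, 4, 50), (33, 26, 55)  [4]
  a=34..37: none
  a=38: (38, -16, 45), (38, 16, 45)  [2]
  a=39..42: none
  a=43: (43, -34, 45), (43, 34, 45)  [2]
  a=44..46: none
Total reduced forms: 1 + 1 + 2 + 2 + 2 + 2 + 2 + 2 + 4 + 2 + 2 + 2 + 2 + 2 + 2 + 4 + 2 + 4 + 2 + 2 = 44
h = 44

44


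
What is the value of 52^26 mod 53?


p = 53 is prime and the exponent is (p-1)/2 = 26, so by Euler's criterion 52^26 = (52/53) = +1 or -1 mod 53.
Compute by square-and-multiply:
  26 = 16 + 8 + 2 (binary 11010)
  Repeated squaring mod 53: 52^1 = 52, 52^2 = 1, 52^4 = 1, 52^8 = 1, 52^16 = 1
  52^26 = 52^16 * 52^8 * 52^2 = 1 * 1 * 1 mod 53
    1 * 1 = 1 = 1 mod 53
    1 * 1 = 1 = 1 mod 53
  52^26 = 1 mod 53
Result 1: 52 is a quadratic residue mod 53.
52^26 mod 53 = 1

1


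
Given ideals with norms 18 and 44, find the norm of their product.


N(IJ) = N(I) * N(J)
= 18 * 44
= 792

792


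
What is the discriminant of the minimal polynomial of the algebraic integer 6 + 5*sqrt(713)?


The element 6 + 5*sqrt(713) has minimal polynomial:
x^2 - 12*x - 17789
Discriminant = (-12)^2 - 4*(-17789)
= 144 + 71156
= 71300

71300


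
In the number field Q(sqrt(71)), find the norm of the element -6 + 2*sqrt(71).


N(a + b*sqrt(d)) = a^2 - d*b^2
= (-6)^2 - (71)*(2)^2
= 36 - 284
= -248

-248


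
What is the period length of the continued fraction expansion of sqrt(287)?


Run the CF algorithm for sqrt(287).
a_0 = floor(sqrt(287)) = 16; set m_0=0, q_0=1.
Recurrence: m' = q*a - m,  q' = (d - m'^2)/q,  a' = floor((a_0 + m')/q').
  step 1: m=16, q=31, a=1
  step 2: m=15, q=2, a=15
  step 3: m=15, q=31, a=1
  step 4: m=16, q=1, a=32
a_4 = 2*a_0 = 32, so the period closes here.
sqrt(287) = [16; 1, 15, 1, 32]
Period length = 4

4


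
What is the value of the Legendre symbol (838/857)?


p = 857 is prime, so compute (838/857) with the reciprocity algorithm (Jacobi-symbol steps: pull out 2s via (2/n), flip via reciprocity, reduce):
  pull out 2: (2/857) = +1  (since 857 mod 8 = 1)
  reciprocity: (419/857) -> +(857/419)
  reduce: (19/419)
  reciprocity: (19/419) -> -(419/19)
  reduce: (1/19)
  (1/19) = 1
Product of signs = -1
(838/857) = -1

-1


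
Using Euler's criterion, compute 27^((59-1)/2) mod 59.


p = 59 is prime and the exponent is (p-1)/2 = 29, so by Euler's criterion 27^29 = (27/59) = +1 or -1 mod 59.
Compute by square-and-multiply:
  29 = 16 + 8 + 4 + 1 (binary 11101)
  Repeated squaring mod 59: 27^1 = 27, 27^2 = 21, 27^4 = 28, 27^8 = 17, 27^16 = 53
  27^29 = 27^16 * 27^8 * 27^4 * 27^1 = 53 * 17 * 28 * 27 mod 59
    53 * 17 = 901 = 16 mod 59
    16 * 28 = 448 = 35 mod 59
    35 * 27 = 945 = 1 mod 59
  27^29 = 1 mod 59
Result 1: 27 is a quadratic residue mod 59.
27^29 mod 59 = 1

1


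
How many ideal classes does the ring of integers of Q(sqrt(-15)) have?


K = Q(sqrt(-15)). d mod 4 = 1, so D = disc(K) = d = -15
h(K) equals the number of primitive reduced positive-definite forms (a, b, c) = a*x^2 + b*x*y + c*y^2 with b^2 - 4ac = D,
where reduced means |b| <= a <= c, with b >= 0 whenever |b| = a or a = c, and primitive means gcd(a, b, c) = 1.
Reduced forces 3a^2 <= |D| = 15, so 1 <= a <= 2; b must have the parity of D, and c = (b^2 - D)/(4a) must be an integer >= a.
Enumerate a = 1..2, b in [-a, a]:
  a=1: (1, 1, 4)  [1]
  a=2: (2, 1, 2)  [1]
Total reduced forms: 1 + 1 = 2
h = 2

2


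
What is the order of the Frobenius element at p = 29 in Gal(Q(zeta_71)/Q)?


The Frobenius at p in Gal(Q(zeta_n)/Q) = (Z/nZ)* is the class of p, so its order is ord_71(29), the smallest k >= 1 with 29^k = 1 mod 71.
n = 71 = 71, phi(71) = 70; the order divides phi(n).
Divisors of 70: 1, 2, 5, 7, 10, 14, 35, 70
Repeated squaring mod 71: 29^1 = 29, 29^2 = 60, 29^4 = 50, 29^8 = 15, 29^16 = 12, 29^32 = 2, 29^64 = 4
Test divisors in increasing order:
  k=1: 29^1 = 29 mod 71
  k=2: 29^2 = 60 mod 71
  k=5: 29^5 = 50 * 29 = 30 mod 71
  k=7: 29^7 = 50 * 60 * 29 = 25 mod 71
  k=10: 29^10 = 15 * 60 = 48 mod 71
  k=14: 29^14 = 15 * 50 * 60 = 57 mod 71
  k=35: 29^35 = 2 * 60 * 29 = 1 mod 71  <- first divisor giving 1
Order = 35

35


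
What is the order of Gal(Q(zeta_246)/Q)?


|Gal(Q(zeta_246)/Q)| = phi(246)
= 80

80


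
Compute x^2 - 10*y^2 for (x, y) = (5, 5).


x^2 - d*y^2
= 5^2 - 10*5^2
= 25 - 250
= -225

-225


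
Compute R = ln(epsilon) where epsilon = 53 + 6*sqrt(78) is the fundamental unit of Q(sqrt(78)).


epsilon = 53 + 6*sqrt(78)
= 105.9906
R = ln(105.9906)
= 4.6634

4.6634


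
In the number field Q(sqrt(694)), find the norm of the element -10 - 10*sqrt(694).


N(a + b*sqrt(d)) = a^2 - d*b^2
= (-10)^2 - (694)*(-10)^2
= 100 - 69400
= -69300

-69300


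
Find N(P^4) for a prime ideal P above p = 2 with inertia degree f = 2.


N(P^a) = p^(a*f)
= 2^(4*2)
= 2^8
= 256

256


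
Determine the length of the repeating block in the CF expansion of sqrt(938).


Run the CF algorithm for sqrt(938).
a_0 = floor(sqrt(938)) = 30; set m_0=0, q_0=1.
Recurrence: m' = q*a - m,  q' = (d - m'^2)/q,  a' = floor((a_0 + m')/q').
  step 1: m=30, q=38, a=1
  step 2: m=8, q=23, a=1
  step 3: m=15, q=31, a=1
  step 4: m=16, q=22, a=2
  step 5: m=28, q=7, a=8
  step 6: m=28, q=22, a=2
  step 7: m=16, q=31, a=1
  step 8: m=15, q=23, a=1
  step 9: m=8, q=38, a=1
  step 10: m=30, q=1, a=60
a_10 = 2*a_0 = 60, so the period closes here.
sqrt(938) = [30; 1, 1, 1, 2, 8, 2, 1, 1, 1, 60]
Period length = 10

10


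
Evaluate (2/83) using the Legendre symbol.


p = 83 is prime, so compute (2/83) with the reciprocity algorithm (Jacobi-symbol steps: pull out 2s via (2/n), flip via reciprocity, reduce):
  pull out 2: (2/83) = -1  (since 83 mod 8 = 3)
  (1/83) = 1
Product of signs = -1
(2/83) = -1

-1


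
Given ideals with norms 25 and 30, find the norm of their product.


N(IJ) = N(I) * N(J)
= 25 * 30
= 750

750


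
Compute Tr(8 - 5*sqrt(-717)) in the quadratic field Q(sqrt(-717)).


Tr(a + b*sqrt(d)) = (a + b*sqrt(d)) + (a - b*sqrt(d)) = 2a
= 2 * (8)
= 16

16


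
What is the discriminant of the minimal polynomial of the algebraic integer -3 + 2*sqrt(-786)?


The element -3 + 2*sqrt(-786) has minimal polynomial:
x^2 + 6*x + 3153
Discriminant = (6)^2 - 4*(3153)
= 36 - 12612
= -12576

-12576


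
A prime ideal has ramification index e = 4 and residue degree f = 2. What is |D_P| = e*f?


|D_P| = e * f
= 4 * 2
= 8

8


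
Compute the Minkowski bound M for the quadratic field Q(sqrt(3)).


d = 3, d mod 4 = 3, so disc(K) = 4d = 12; |disc(K)| = 12
Real quadratic field, so n = 2, s = r2 = 0, r1 = 2
M = (n!/n^n) * (4/pi)^s * sqrt(|disc(K)|) = (2!/2^2) * (4/pi)^0 * sqrt(12)
= 0.5 * 1.000000 * 3.464102
= 1.7321

1.7321


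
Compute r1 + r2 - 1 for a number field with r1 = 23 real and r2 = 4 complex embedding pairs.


By Dirichlet's unit theorem:
rank = r1 + r2 - 1
= 23 + 4 - 1
= 26

26
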